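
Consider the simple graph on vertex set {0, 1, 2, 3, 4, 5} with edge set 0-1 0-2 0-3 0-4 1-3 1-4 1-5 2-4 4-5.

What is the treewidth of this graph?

2

A width-2 tree decomposition is:
Bags: B1 = {1, 4, 5}  B2 = {0, 1, 4}  B3 = {0, 2, 4}  B4 = {0, 1, 3}
Tree: B1–B2, B2–B3, B2–B4
Every bag has size at most 3, so the width is 3 − 1 = 2 and tw(G) ≤ 2. For the lower bound, the 3 vertices {0, 1, 3} are pairwise adjacent, and any tree decomposition puts a clique entirely inside one bag — forcing width ≥ 2. Combining the bounds, tw(G) = 2.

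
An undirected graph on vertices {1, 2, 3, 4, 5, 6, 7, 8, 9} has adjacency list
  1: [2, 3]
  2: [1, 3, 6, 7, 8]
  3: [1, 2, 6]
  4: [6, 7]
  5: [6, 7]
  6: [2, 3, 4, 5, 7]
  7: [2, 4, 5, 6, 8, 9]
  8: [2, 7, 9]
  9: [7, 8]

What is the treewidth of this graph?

A width-2 tree decomposition is:
Bags: B1 = {2, 3, 6}  B2 = {2, 6, 7}  B3 = {2, 7, 8}  B4 = {5, 6, 7}  B5 = {1, 2, 3}  B6 = {7, 8, 9}  B7 = {4, 6, 7}
Tree: B1–B2, B2–B3, B2–B4, B1–B5, B3–B6, B2–B7
Every bag has size at most 3, so the width is 3 − 1 = 2 and tw(G) ≤ 2. On the other hand G contains the 3-clique {1, 2, 3}. A clique must lie in a single bag of any decomposition, so no decomposition can have width below 2. Combining the bounds, tw(G) = 2.

2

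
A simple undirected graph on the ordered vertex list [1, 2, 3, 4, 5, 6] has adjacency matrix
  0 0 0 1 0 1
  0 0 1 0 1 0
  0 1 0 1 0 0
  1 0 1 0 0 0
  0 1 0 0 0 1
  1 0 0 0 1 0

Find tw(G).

2

A width-2 tree decomposition is:
Bags: B1 = {1, 4, 6}  B2 = {3, 4, 6}  B3 = {2, 3, 6}  B4 = {2, 5, 6}
Tree: B1–B2, B2–B3, B3–B4
The largest bag has 3 vertices, giving width 2; this decomposition certifies tw(G) ≤ 2. Since 6–1–4–3–2–5–6 is a cycle in G, G is not acyclic. Forests are exactly the graphs of treewidth ≤ 1, so tw(G) ≥ 2. Therefore the treewidth is 2.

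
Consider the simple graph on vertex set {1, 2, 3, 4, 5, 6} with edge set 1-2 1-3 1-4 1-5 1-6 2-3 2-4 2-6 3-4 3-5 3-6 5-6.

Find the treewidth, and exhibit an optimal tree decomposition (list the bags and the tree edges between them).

Treewidth 3.
Bags: B1 = {1, 3, 5, 6}  B2 = {1, 2, 3, 6}  B3 = {1, 2, 3, 4}
Tree: B1–B2, B2–B3

The largest bag has 4 vertices, giving width 3; this decomposition certifies tw(G) ≤ 3. On the other hand G contains the 4-clique {1, 2, 3, 4}. A clique must lie in a single bag of any decomposition, so no decomposition can have width below 3. Therefore the treewidth is 3.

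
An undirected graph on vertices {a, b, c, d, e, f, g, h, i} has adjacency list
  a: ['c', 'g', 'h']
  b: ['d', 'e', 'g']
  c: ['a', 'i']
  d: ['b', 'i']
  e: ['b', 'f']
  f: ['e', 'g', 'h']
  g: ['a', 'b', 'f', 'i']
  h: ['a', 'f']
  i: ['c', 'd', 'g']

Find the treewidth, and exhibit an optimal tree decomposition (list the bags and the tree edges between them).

The largest bag has 4 vertices, giving width 3; this decomposition certifies tw(G) ≤ 3. For the lower bound: the 4 vertex sets {c,d,i}, {a}, {g}, {b,e,f,h} are disjoint, each induces a connected subgraph, and every pair is joined by at least one edge of G. Contracting each set to a single vertex therefore yields K_{4} as a minor, and since treewidth is minor-monotone, tw(G) ≥ tw(K_{4}) = 3. Hence tw(G) = 3 exactly.

Treewidth 3.
Bags: B1 = {a, c, d, i}  B2 = {a, d, g, i}  B3 = {a, b, d, g}  B4 = {a, b, g, h}  B5 = {b, f, g, h}  B6 = {b, e, f, h}
Tree: B1–B2, B2–B3, B3–B4, B4–B5, B5–B6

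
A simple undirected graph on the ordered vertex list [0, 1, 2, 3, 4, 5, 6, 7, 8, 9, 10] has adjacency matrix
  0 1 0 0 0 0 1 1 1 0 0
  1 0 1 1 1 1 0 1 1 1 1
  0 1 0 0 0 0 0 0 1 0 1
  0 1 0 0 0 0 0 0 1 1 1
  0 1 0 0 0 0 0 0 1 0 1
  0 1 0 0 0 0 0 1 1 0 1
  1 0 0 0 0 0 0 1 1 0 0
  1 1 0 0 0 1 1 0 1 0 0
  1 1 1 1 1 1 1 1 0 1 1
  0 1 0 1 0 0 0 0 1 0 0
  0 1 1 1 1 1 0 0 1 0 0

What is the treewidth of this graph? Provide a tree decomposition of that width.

Each bag holds 4 vertices, so the decomposition has width 3, which upper-bounds the treewidth. For the lower bound, the 4 vertices {0, 1, 7, 8} are pairwise adjacent, and any tree decomposition puts a clique entirely inside one bag — forcing width ≥ 3. Hence tw(G) = 3 exactly.

Treewidth 3.
One optimal decomposition is:
Bags: B1 = {1, 5, 8, 10}  B2 = {1, 5, 7, 8}  B3 = {0, 1, 7, 8}  B4 = {0, 6, 7, 8}  B5 = {1, 2, 8, 10}  B6 = {1, 3, 8, 10}  B7 = {1, 3, 8, 9}  B8 = {1, 4, 8, 10}
Tree: B1–B2, B2–B3, B3–B4, B1–B5, B1–B6, B6–B7, B1–B8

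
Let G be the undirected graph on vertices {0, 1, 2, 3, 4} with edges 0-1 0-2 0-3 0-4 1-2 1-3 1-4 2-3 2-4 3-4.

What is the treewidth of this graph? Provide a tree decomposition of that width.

A single bag containing all 5 vertices is trivially a valid decomposition of width 4. For the lower bound, the 5 vertices {0, 1, 2, 3, 4} are pairwise adjacent, and any tree decomposition puts a clique entirely inside one bag — forcing width ≥ 4. Hence tw(G) = 4 exactly.

Treewidth 4.
One optimal decomposition is:
Bags: B1 = {0, 1, 2, 3, 4}
Tree: (single bag)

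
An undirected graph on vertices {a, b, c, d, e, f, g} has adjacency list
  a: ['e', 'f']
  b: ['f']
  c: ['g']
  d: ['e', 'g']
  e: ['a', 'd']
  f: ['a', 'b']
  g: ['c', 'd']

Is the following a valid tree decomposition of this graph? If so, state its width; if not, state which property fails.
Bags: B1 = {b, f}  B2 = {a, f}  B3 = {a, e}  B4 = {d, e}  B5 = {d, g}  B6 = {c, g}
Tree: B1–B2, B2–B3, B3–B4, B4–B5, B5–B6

Vertex coverage: the bags together contain {a, b, c, d, e, f, g}, the full vertex set. Edge coverage: each edge of G has both endpoints in at least one bag. Running intersection: for every vertex, the bags containing it form a connected subtree. All three properties hold, so this is a valid tree decomposition of width max|bag| − 1 = 1, and hence tw(G) ≤ 1.

Yes; width 1.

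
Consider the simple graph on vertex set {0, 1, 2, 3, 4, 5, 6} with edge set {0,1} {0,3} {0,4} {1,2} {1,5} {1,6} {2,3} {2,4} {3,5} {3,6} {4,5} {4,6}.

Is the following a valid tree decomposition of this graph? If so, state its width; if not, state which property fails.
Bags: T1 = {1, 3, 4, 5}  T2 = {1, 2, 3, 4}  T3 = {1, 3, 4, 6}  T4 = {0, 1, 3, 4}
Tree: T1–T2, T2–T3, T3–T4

Vertex coverage: the bags together contain {0, 1, 2, 3, 4, 5, 6}, the full vertex set. Edge coverage: each edge of G has both endpoints in at least one bag. Running intersection: for every vertex, the bags containing it form a connected subtree. All three properties hold, so this is a valid tree decomposition of width max|bag| − 1 = 3, and hence tw(G) ≤ 3.

Yes; width 3.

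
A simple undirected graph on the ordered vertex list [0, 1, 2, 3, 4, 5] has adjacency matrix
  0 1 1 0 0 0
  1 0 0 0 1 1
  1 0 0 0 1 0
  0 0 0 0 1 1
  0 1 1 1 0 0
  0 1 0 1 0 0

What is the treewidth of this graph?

2

A width-2 tree decomposition is:
Bags: B1 = {0, 1, 2}  B2 = {1, 2, 4}  B3 = {1, 4, 5}  B4 = {3, 4, 5}
Tree: B1–B2, B2–B3, B3–B4
The largest bag has 3 vertices, giving width 2; this decomposition certifies tw(G) ≤ 2. For the lower bound, G contains the cycle 0–2–4–1–0, so G is not a forest; only forests have treewidth ≤ 1, hence tw(G) ≥ 2. Hence tw(G) = 2 exactly.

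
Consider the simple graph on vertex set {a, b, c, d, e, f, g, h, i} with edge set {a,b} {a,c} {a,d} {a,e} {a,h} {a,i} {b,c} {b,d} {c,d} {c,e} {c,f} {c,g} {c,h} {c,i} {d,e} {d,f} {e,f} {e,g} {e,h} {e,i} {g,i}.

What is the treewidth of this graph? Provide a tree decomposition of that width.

The largest bag has 4 vertices, giving width 3; this decomposition certifies tw(G) ≤ 3. For the lower bound, the 4 vertices {c, e, g, i} are pairwise adjacent, and any tree decomposition puts a clique entirely inside one bag — forcing width ≥ 3. The upper and lower bounds meet at 3, so that is the treewidth.

Treewidth 3.
One such decomposition:
Bags: B1 = {a, c, d, e}  B2 = {a, c, e, h}  B3 = {a, c, e, i}  B4 = {c, d, e, f}  B5 = {a, b, c, d}  B6 = {c, e, g, i}
Tree: B1–B2, B1–B3, B1–B4, B1–B5, B3–B6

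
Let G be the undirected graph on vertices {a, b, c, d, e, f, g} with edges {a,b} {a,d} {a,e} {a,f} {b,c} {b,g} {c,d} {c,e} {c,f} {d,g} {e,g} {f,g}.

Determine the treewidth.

A width-3 tree decomposition is:
Bags: B1 = {a, c, f, g}  B2 = {a, b, c, g}  B3 = {a, c, e, g}  B4 = {a, c, d, g}
Tree: B1–B2, B2–B3, B3–B4
Each bag holds 4 vertices, so the decomposition has width 3, which upper-bounds the treewidth. For the lower bound: the 4 vertex sets {a,f}, {b,c}, {g}, {e} are disjoint, each induces a connected subgraph, and every pair is joined by at least one edge of G. Contracting each set to a single vertex therefore yields K_{4} as a minor, and since treewidth is minor-monotone, tw(G) ≥ tw(K_{4}) = 3. Combining the bounds, tw(G) = 3.

3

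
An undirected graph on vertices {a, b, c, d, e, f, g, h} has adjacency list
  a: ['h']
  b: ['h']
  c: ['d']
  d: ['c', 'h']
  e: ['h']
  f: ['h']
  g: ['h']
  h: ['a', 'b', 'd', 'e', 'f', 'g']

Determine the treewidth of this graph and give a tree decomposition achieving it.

Every bag has size at most 2, so the width is 2 − 1 = 1 and tw(G) ≤ 1. Since G has at least one edge (e.g. a–h), it is not an edgeless graph, so tw(G) ≥ 1. Combining the bounds, tw(G) = 1.

Treewidth 1.
One such decomposition:
Bags: B1 = {a, h}  B2 = {g, h}  B3 = {e, h}  B4 = {d, h}  B5 = {f, h}  B6 = {c, d}  B7 = {b, h}
Tree: B1–B2, B2–B3, B2–B4, B3–B5, B4–B6, B5–B7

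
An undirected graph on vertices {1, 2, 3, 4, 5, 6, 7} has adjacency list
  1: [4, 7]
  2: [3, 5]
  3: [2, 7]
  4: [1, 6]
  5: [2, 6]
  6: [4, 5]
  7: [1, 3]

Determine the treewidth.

2

A width-2 tree decomposition is:
Bags: B1 = {2, 3, 7}  B2 = {1, 2, 7}  B3 = {1, 2, 4}  B4 = {2, 4, 6}  B5 = {2, 5, 6}
Tree: B1–B2, B2–B3, B3–B4, B4–B5
The largest bag has 3 vertices, giving width 2; this decomposition certifies tw(G) ≤ 2. Since 2–3–7–1–4–6–5–2 is a cycle in G, G is not acyclic. Forests are exactly the graphs of treewidth ≤ 1, so tw(G) ≥ 2. Therefore the treewidth is 2.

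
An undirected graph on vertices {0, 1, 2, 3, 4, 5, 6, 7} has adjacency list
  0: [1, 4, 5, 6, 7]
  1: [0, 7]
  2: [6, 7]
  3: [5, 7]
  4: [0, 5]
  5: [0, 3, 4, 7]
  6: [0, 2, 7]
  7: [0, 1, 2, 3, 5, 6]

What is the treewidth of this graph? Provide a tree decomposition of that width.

The largest bag has 3 vertices, giving width 2; this decomposition certifies tw(G) ≤ 2. Conversely, {0, 4, 5} is a clique of size 3, and the vertices of any clique must share a bag in every tree decomposition; so some bag has ≥ 3 vertices and tw(G) ≥ 2. The upper and lower bounds meet at 2, so that is the treewidth.

Treewidth 2.
One optimal decomposition is:
Bags: B1 = {3, 5, 7}  B2 = {0, 5, 7}  B3 = {0, 4, 5}  B4 = {0, 6, 7}  B5 = {2, 6, 7}  B6 = {0, 1, 7}
Tree: B1–B2, B2–B3, B2–B4, B4–B5, B4–B6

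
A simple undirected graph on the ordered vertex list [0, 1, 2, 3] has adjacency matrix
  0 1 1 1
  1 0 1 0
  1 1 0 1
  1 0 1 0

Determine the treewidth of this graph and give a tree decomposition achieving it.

Treewidth 2.
One optimal decomposition is:
Bags: B1 = {0, 1, 2}  B2 = {0, 2, 3}
Tree: B1–B2

Every bag has size at most 3, so the width is 3 − 1 = 2 and tw(G) ≤ 2. For the lower bound, the 3 vertices {0, 1, 2} are pairwise adjacent, and any tree decomposition puts a clique entirely inside one bag — forcing width ≥ 2. Hence tw(G) = 2 exactly.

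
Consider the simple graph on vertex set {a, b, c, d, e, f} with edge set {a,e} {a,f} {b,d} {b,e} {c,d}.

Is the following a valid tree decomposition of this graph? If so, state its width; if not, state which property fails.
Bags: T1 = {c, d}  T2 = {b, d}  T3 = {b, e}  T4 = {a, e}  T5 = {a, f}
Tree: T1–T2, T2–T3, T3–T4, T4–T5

Checking the three conditions: (i) the bags cover all of {a, b, c, d, e, f}; (ii) for each edge, some bag contains both endpoints; (iii) the bags containing any fixed vertex form a subtree. All hold, so the decomposition is valid with width 2 − 1 = 1.

Yes; width 1.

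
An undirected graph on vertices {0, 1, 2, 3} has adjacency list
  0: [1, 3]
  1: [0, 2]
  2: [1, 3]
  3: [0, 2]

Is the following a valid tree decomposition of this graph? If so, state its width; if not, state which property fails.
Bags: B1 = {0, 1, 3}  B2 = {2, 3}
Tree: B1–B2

A tree decomposition must satisfy three properties: every vertex lies in some bag; for every edge, both endpoints lie together in some bag; and for every vertex, the bags containing it form a connected subtree. Here edge (1,2) lies in no bag, so the decomposition is invalid.

No — edge (1,2) lies in no bag.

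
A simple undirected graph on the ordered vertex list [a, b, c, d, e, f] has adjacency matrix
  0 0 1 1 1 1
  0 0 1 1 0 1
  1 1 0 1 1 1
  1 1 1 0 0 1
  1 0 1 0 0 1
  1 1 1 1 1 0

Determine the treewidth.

3

A width-3 tree decomposition is:
Bags: B1 = {b, c, d, f}  B2 = {a, c, d, f}  B3 = {a, c, e, f}
Tree: B1–B2, B2–B3
Every bag has size at most 4, so the width is 4 − 1 = 3 and tw(G) ≤ 3. Conversely, {a, c, d, f} is a clique of size 4, and the vertices of any clique must share a bag in every tree decomposition; so some bag has ≥ 4 vertices and tw(G) ≥ 3. Hence tw(G) = 3 exactly.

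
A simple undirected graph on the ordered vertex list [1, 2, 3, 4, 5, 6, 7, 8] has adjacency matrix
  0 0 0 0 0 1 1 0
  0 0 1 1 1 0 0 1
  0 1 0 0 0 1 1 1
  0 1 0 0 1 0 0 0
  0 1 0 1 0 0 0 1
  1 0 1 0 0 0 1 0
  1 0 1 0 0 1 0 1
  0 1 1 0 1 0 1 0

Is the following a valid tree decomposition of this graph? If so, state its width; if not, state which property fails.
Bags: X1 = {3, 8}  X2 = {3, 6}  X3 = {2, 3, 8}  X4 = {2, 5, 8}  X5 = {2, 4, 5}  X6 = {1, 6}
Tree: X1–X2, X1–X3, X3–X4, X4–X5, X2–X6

No — vertex 7 appears in no bag.

A tree decomposition must satisfy three properties: every vertex lies in some bag; for every edge, both endpoints lie together in some bag; and for every vertex, the bags containing it form a connected subtree. Here vertex 7 appears in no bag, so the decomposition is invalid.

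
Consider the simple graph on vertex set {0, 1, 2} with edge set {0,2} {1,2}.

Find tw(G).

A width-1 tree decomposition is:
Bags: B1 = {0, 2}  B2 = {1, 2}
Tree: B1–B2
Each bag holds 2 vertices, so the decomposition has width 1, which upper-bounds the treewidth. G has an edge, so its treewidth is at least 1. Combining the bounds, tw(G) = 1.

1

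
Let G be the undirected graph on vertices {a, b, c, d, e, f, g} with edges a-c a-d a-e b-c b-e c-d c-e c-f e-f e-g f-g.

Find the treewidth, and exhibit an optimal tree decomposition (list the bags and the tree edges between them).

Treewidth 2.
One optimal decomposition is:
Bags: B1 = {a, c, e}  B2 = {c, e, f}  B3 = {e, f, g}  B4 = {a, c, d}  B5 = {b, c, e}
Tree: B1–B2, B2–B3, B1–B4, B1–B5

The largest bag has 3 vertices, giving width 2; this decomposition certifies tw(G) ≤ 2. Conversely, {e, f, g} is a clique of size 3, and the vertices of any clique must share a bag in every tree decomposition; so some bag has ≥ 3 vertices and tw(G) ≥ 2. Hence tw(G) = 2 exactly.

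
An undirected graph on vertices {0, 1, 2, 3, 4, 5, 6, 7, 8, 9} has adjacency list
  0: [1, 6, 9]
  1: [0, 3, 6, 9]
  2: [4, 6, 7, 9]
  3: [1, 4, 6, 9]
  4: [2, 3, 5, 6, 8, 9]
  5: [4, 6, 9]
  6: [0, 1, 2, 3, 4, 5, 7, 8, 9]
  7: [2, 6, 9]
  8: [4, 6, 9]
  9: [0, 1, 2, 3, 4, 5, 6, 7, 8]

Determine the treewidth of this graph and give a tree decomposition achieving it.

Treewidth 3.
One optimal decomposition is:
Bags: B1 = {1, 3, 6, 9}  B2 = {3, 4, 6, 9}  B3 = {4, 5, 6, 9}  B4 = {0, 1, 6, 9}  B5 = {2, 4, 6, 9}  B6 = {2, 6, 7, 9}  B7 = {4, 6, 8, 9}
Tree: B1–B2, B2–B3, B1–B4, B2–B5, B5–B6, B2–B7

The largest bag has 4 vertices, giving width 3; this decomposition certifies tw(G) ≤ 3. On the other hand G contains the 4-clique {0, 1, 6, 9}. A clique must lie in a single bag of any decomposition, so no decomposition can have width below 3. Combining the bounds, tw(G) = 3.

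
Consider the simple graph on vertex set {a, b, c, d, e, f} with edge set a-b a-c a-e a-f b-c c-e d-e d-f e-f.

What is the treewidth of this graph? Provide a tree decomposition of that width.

Treewidth 2.
One optimal decomposition is:
Bags: B1 = {a, c, e}  B2 = {a, b, c}  B3 = {a, e, f}  B4 = {d, e, f}
Tree: B1–B2, B1–B3, B3–B4

The largest bag has 3 vertices, giving width 2; this decomposition certifies tw(G) ≤ 2. On the other hand G contains the 3-clique {d, e, f}. A clique must lie in a single bag of any decomposition, so no decomposition can have width below 2. The upper and lower bounds meet at 2, so that is the treewidth.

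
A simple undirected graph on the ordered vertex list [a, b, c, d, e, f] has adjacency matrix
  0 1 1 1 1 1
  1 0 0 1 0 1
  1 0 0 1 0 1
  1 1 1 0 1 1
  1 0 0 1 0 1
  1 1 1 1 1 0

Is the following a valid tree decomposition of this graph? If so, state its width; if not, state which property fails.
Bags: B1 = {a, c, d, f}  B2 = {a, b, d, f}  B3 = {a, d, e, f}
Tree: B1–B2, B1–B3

Yes; width 3.

Every vertex of G appears in some bag (union = {a, b, c, d, e, f}); every edge is covered by a bag; and for each vertex v the set of bags containing v is connected in the bag tree. The decomposition is therefore valid. The largest bag has 4 vertices, so the width is 3.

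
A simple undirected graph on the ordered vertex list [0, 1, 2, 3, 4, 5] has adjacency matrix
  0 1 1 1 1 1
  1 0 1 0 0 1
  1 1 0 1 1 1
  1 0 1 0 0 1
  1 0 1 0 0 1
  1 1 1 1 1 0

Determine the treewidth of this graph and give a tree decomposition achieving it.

Treewidth 3.
One optimal decomposition is:
Bags: B1 = {0, 1, 2, 5}  B2 = {0, 2, 4, 5}  B3 = {0, 2, 3, 5}
Tree: B1–B2, B2–B3

Every bag has size at most 4, so the width is 4 − 1 = 3 and tw(G) ≤ 3. On the other hand G contains the 4-clique {0, 1, 2, 5}. A clique must lie in a single bag of any decomposition, so no decomposition can have width below 3. Hence tw(G) = 3 exactly.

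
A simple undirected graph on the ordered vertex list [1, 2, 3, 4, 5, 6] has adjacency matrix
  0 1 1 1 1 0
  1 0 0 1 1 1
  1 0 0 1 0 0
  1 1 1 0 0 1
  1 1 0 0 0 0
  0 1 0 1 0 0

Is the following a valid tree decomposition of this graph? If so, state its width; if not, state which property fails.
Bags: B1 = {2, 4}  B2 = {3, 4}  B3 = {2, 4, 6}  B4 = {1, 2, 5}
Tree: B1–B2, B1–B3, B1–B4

A tree decomposition must satisfy three properties: every vertex lies in some bag; for every edge, both endpoints lie together in some bag; and for every vertex, the bags containing it form a connected subtree. Here edge (1,4) lies in no bag, so the decomposition is invalid.

No — edge (1,4) lies in no bag.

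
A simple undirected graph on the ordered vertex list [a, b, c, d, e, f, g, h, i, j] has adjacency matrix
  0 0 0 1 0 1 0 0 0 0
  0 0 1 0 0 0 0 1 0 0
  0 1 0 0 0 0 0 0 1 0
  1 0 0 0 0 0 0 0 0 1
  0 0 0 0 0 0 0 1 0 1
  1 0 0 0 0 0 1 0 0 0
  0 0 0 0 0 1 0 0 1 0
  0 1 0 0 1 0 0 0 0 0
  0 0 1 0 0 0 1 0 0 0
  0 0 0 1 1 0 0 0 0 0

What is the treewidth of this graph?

A width-2 tree decomposition is:
Bags: B1 = {b, c, i}  B2 = {b, h, i}  B3 = {e, h, i}  B4 = {e, i, j}  B5 = {d, i, j}  B6 = {a, d, i}  B7 = {a, f, i}  B8 = {f, g, i}
Tree: B1–B2, B2–B3, B3–B4, B4–B5, B5–B6, B6–B7, B7–B8
Each bag holds 3 vertices, so the decomposition has width 2, which upper-bounds the treewidth. Since i–c–b–h–e–j–d–a–f–g–i is a cycle in G, G is not acyclic. Forests are exactly the graphs of treewidth ≤ 1, so tw(G) ≥ 2. Combining the bounds, tw(G) = 2.

2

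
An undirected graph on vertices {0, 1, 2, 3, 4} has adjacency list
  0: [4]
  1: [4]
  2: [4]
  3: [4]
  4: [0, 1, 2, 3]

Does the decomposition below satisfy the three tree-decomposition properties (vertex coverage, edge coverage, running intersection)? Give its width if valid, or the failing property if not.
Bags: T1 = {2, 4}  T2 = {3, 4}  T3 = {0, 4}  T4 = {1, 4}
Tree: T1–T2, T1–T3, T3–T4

Yes; width 1.

Checking the three conditions: (i) the bags cover all of {0, 1, 2, 3, 4}; (ii) for each edge, some bag contains both endpoints; (iii) the bags containing any fixed vertex form a subtree. All hold, so the decomposition is valid with width 2 − 1 = 1.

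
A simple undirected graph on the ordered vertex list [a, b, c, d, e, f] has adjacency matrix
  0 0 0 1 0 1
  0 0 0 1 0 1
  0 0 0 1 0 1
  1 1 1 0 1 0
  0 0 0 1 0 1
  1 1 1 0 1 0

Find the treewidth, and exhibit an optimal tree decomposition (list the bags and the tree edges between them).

Treewidth 2.
One such decomposition:
Bags: B1 = {c, d, f}  B2 = {a, d, f}  B3 = {d, e, f}  B4 = {b, d, f}
Tree: B1–B2, B2–B3, B3–B4

Every bag has size at most 3, so the width is 3 − 1 = 2 and tw(G) ≤ 2. The edges d–c–f–a–d form a cycle, so G is not a tree and its treewidth is at least 2. Hence tw(G) = 2 exactly.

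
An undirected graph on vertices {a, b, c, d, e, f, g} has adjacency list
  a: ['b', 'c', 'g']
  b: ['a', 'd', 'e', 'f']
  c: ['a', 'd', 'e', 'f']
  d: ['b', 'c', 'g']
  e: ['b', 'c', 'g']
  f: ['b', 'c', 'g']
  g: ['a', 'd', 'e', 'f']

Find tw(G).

A width-3 tree decomposition is:
Bags: B1 = {b, c, e, g}  B2 = {b, c, d, g}  B3 = {b, c, f, g}  B4 = {a, b, c, g}
Tree: B1–B2, B2–B3, B3–B4
Each bag holds 4 vertices, so the decomposition has width 3, which upper-bounds the treewidth. For the lower bound: the 4 vertex sets {c,e}, {b,d}, {g}, {f} are disjoint, each induces a connected subgraph, and every pair is joined by at least one edge of G. Contracting each set to a single vertex therefore yields K_{4} as a minor, and since treewidth is minor-monotone, tw(G) ≥ tw(K_{4}) = 3. Hence tw(G) = 3 exactly.

3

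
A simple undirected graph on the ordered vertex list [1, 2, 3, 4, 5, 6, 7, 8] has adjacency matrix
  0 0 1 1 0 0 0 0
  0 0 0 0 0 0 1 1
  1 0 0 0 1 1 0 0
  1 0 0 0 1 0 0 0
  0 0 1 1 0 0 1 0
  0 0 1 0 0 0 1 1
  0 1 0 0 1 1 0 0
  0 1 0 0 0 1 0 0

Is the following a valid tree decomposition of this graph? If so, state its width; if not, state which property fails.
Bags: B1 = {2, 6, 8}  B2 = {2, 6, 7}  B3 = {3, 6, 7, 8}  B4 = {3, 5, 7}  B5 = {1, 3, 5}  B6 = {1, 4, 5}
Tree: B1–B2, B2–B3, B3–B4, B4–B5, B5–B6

A tree decomposition must satisfy three properties: every vertex lies in some bag; for every edge, both endpoints lie together in some bag; and for every vertex, the bags containing it form a connected subtree. Here bags containing vertex 8 are not connected in the tree, so the decomposition is invalid.

No — bags containing vertex 8 are not connected in the tree.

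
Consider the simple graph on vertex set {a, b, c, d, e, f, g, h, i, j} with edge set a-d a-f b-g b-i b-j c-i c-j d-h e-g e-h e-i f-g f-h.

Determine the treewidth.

A width-2 tree decomposition is:
Bags: B1 = {c, i, j}  B2 = {b, i, j}  B3 = {b, e, i}  B4 = {b, e, g}  B5 = {e, g, h}  B6 = {f, g, h}  B7 = {d, f, h}  B8 = {a, d, f}
Tree: B1–B2, B2–B3, B3–B4, B4–B5, B5–B6, B6–B7, B7–B8
The largest bag has 3 vertices, giving width 2; this decomposition certifies tw(G) ≤ 2. For the lower bound, G contains the cycle c–j–b–i–c, so G is not a forest; only forests have treewidth ≤ 1, hence tw(G) ≥ 2. The upper and lower bounds meet at 2, so that is the treewidth.

2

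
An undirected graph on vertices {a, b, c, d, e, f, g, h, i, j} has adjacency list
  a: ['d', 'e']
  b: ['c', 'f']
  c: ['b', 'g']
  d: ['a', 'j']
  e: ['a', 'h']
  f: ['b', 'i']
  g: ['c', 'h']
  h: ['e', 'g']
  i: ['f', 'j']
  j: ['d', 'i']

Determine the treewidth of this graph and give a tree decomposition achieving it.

Treewidth 2.
One such decomposition:
Bags: B1 = {f, i, j}  B2 = {d, f, j}  B3 = {a, d, f}  B4 = {a, e, f}  B5 = {e, f, h}  B6 = {f, g, h}  B7 = {c, f, g}  B8 = {b, c, f}
Tree: B1–B2, B2–B3, B3–B4, B4–B5, B5–B6, B6–B7, B7–B8

The largest bag has 3 vertices, giving width 2; this decomposition certifies tw(G) ≤ 2. The edges f–i–j–d–a–e–h–g–c–b–f form a cycle, so G is not a tree and its treewidth is at least 2. Hence tw(G) = 2 exactly.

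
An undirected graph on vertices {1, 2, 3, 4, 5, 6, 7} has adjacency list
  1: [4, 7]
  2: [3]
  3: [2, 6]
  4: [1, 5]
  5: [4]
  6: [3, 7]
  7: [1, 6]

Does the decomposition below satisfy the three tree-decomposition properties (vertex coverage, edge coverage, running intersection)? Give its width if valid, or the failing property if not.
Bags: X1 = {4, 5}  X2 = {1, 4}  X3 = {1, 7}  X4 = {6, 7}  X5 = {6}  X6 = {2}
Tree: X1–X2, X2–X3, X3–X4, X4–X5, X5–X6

A tree decomposition must satisfy three properties: every vertex lies in some bag; for every edge, both endpoints lie together in some bag; and for every vertex, the bags containing it form a connected subtree. Here vertex 3 appears in no bag, so the decomposition is invalid.

No — vertex 3 appears in no bag.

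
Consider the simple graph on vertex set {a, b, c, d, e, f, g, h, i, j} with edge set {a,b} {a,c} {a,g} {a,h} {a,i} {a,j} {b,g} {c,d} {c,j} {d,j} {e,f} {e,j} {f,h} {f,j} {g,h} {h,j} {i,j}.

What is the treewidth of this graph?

2

A width-2 tree decomposition is:
Bags: B1 = {a, h, j}  B2 = {a, c, j}  B3 = {f, h, j}  B4 = {a, g, h}  B5 = {a, i, j}  B6 = {e, f, j}  B7 = {c, d, j}  B8 = {a, b, g}
Tree: B1–B2, B1–B3, B1–B4, B2–B5, B3–B6, B2–B7, B4–B8
Each bag holds 3 vertices, so the decomposition has width 2, which upper-bounds the treewidth. On the other hand G contains the 3-clique {a, g, h}. A clique must lie in a single bag of any decomposition, so no decomposition can have width below 2. Combining the bounds, tw(G) = 2.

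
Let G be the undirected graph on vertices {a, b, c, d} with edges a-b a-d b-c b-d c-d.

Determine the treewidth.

2

A width-2 tree decomposition is:
Bags: B1 = {a, b, d}  B2 = {b, c, d}
Tree: B1–B2
Each bag holds 3 vertices, so the decomposition has width 2, which upper-bounds the treewidth. Conversely, {b, c, d} is a clique of size 3, and the vertices of any clique must share a bag in every tree decomposition; so some bag has ≥ 3 vertices and tw(G) ≥ 2. Therefore the treewidth is 2.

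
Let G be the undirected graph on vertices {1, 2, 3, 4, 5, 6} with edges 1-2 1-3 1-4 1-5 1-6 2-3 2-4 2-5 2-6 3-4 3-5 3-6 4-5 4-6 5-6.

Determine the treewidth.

A width-5 tree decomposition is:
Bags: B1 = {1, 2, 3, 4, 5, 6}
Tree: (single bag)
A single bag containing all 6 vertices is trivially a valid decomposition of width 5. On the other hand G contains the 6-clique {1, 2, 3, 4, 5, 6}. A clique must lie in a single bag of any decomposition, so no decomposition can have width below 5. Therefore the treewidth is 5.

5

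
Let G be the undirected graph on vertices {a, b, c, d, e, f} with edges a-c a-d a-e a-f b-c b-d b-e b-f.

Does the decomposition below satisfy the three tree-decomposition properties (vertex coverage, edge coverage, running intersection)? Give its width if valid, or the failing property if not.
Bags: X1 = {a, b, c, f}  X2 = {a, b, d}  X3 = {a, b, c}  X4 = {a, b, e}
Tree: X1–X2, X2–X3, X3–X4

No — bags containing vertex c are not connected in the tree.

A tree decomposition must satisfy three properties: every vertex lies in some bag; for every edge, both endpoints lie together in some bag; and for every vertex, the bags containing it form a connected subtree. Here bags containing vertex c are not connected in the tree, so the decomposition is invalid.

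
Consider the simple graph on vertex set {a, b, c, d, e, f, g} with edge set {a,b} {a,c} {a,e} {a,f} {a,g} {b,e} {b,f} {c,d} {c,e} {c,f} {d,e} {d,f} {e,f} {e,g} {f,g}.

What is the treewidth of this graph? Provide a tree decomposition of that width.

Treewidth 3.
Bags: B1 = {a, c, e, f}  B2 = {a, e, f, g}  B3 = {a, b, e, f}  B4 = {c, d, e, f}
Tree: B1–B2, B2–B3, B1–B4

Every bag has size at most 4, so the width is 4 − 1 = 3 and tw(G) ≤ 3. Conversely, {c, d, e, f} is a clique of size 4, and the vertices of any clique must share a bag in every tree decomposition; so some bag has ≥ 4 vertices and tw(G) ≥ 3. The upper and lower bounds meet at 3, so that is the treewidth.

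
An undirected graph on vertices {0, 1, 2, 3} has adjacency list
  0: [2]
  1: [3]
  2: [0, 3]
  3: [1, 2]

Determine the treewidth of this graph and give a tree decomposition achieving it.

Treewidth 1.
One optimal decomposition is:
Bags: B1 = {2, 3}  B2 = {1, 3}  B3 = {0, 2}
Tree: B1–B2, B1–B3

Each bag holds 2 vertices, so the decomposition has width 1, which upper-bounds the treewidth. Since G has at least one edge (e.g. 2–3), it is not an edgeless graph, so tw(G) ≥ 1. Combining the bounds, tw(G) = 1.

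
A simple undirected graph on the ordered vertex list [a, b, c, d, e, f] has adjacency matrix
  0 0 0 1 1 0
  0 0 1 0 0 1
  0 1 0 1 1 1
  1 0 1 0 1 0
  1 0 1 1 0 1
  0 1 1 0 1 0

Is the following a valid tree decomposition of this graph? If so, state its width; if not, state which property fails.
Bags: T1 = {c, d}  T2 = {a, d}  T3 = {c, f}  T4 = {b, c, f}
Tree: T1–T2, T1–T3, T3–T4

A tree decomposition must satisfy three properties: every vertex lies in some bag; for every edge, both endpoints lie together in some bag; and for every vertex, the bags containing it form a connected subtree. Here vertex e appears in no bag, so the decomposition is invalid.

No — vertex e appears in no bag.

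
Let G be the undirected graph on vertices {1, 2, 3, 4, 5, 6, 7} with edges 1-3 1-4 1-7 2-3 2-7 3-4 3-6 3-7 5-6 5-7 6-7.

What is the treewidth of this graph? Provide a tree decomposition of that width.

Each bag holds 3 vertices, so the decomposition has width 2, which upper-bounds the treewidth. For the lower bound, the 3 vertices {1, 3, 4} are pairwise adjacent, and any tree decomposition puts a clique entirely inside one bag — forcing width ≥ 2. Hence tw(G) = 2 exactly.

Treewidth 2.
One optimal decomposition is:
Bags: B1 = {3, 6, 7}  B2 = {1, 3, 7}  B3 = {1, 3, 4}  B4 = {2, 3, 7}  B5 = {5, 6, 7}
Tree: B1–B2, B2–B3, B2–B4, B1–B5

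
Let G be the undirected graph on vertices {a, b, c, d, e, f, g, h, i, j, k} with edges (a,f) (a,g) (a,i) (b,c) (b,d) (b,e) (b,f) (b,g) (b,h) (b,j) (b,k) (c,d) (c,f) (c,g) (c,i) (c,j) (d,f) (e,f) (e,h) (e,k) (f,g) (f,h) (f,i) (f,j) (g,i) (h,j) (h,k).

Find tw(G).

3

A width-3 tree decomposition is:
Bags: B1 = {b, c, d, f}  B2 = {b, c, f, j}  B3 = {b, c, f, g}  B4 = {c, f, g, i}  B5 = {b, f, h, j}  B6 = {b, e, f, h}  B7 = {a, f, g, i}  B8 = {b, e, h, k}
Tree: B1–B2, B1–B3, B3–B4, B2–B5, B5–B6, B4–B7, B6–B8
Every bag has size at most 4, so the width is 4 − 1 = 3 and tw(G) ≤ 3. Conversely, {a, f, g, i} is a clique of size 4, and the vertices of any clique must share a bag in every tree decomposition; so some bag has ≥ 4 vertices and tw(G) ≥ 3. The upper and lower bounds meet at 3, so that is the treewidth.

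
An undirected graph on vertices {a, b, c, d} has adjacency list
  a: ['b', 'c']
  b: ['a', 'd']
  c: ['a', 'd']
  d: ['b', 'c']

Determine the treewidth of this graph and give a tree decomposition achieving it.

Treewidth 2.
Bags: B1 = {a, c, d}  B2 = {a, b, d}
Tree: B1–B2

Each bag holds 3 vertices, so the decomposition has width 2, which upper-bounds the treewidth. The edges a–c–d–b–a form a cycle, so G is not a tree and its treewidth is at least 2. The upper and lower bounds meet at 2, so that is the treewidth.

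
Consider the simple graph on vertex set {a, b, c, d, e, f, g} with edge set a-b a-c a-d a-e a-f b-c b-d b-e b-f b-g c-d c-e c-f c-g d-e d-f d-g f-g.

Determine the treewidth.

4

A width-4 tree decomposition is:
Bags: B1 = {a, b, c, d, f}  B2 = {b, c, d, f, g}  B3 = {a, b, c, d, e}
Tree: B1–B2, B1–B3
Every bag has size at most 5, so the width is 5 − 1 = 4 and tw(G) ≤ 4. For the lower bound, the 5 vertices {a, b, c, d, e} are pairwise adjacent, and any tree decomposition puts a clique entirely inside one bag — forcing width ≥ 4. The upper and lower bounds meet at 4, so that is the treewidth.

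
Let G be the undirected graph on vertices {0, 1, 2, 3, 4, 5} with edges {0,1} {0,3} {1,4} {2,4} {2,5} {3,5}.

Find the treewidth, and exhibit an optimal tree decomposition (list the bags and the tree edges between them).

Treewidth 2.
One optimal decomposition is:
Bags: B1 = {2, 3, 5}  B2 = {0, 2, 3}  B3 = {0, 1, 2}  B4 = {1, 2, 4}
Tree: B1–B2, B2–B3, B3–B4

Every bag has size at most 3, so the width is 3 − 1 = 2 and tw(G) ≤ 2. For the lower bound, G contains the cycle 2–5–3–0–1–4–2, so G is not a forest; only forests have treewidth ≤ 1, hence tw(G) ≥ 2. The upper and lower bounds meet at 2, so that is the treewidth.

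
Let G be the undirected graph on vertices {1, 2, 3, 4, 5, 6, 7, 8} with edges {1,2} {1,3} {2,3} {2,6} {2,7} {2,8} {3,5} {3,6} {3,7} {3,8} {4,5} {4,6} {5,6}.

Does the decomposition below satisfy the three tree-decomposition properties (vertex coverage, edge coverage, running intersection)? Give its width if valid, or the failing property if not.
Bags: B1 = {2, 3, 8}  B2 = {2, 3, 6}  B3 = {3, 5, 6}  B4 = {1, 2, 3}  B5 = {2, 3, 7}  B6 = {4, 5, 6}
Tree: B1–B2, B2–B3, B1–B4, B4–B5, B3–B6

Yes; width 2.

Vertex coverage: the bags together contain {1, 2, 3, 4, 5, 6, 7, 8}, the full vertex set. Edge coverage: each edge of G has both endpoints in at least one bag. Running intersection: for every vertex, the bags containing it form a connected subtree. All three properties hold, so this is a valid tree decomposition of width max|bag| − 1 = 2, and hence tw(G) ≤ 2.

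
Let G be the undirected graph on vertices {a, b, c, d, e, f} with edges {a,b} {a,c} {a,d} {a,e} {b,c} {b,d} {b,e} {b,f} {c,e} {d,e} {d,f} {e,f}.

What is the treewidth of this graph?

3

A width-3 tree decomposition is:
Bags: B1 = {a, b, c, e}  B2 = {a, b, d, e}  B3 = {b, d, e, f}
Tree: B1–B2, B2–B3
The largest bag has 4 vertices, giving width 3; this decomposition certifies tw(G) ≤ 3. Conversely, {b, d, e, f} is a clique of size 4, and the vertices of any clique must share a bag in every tree decomposition; so some bag has ≥ 4 vertices and tw(G) ≥ 3. The upper and lower bounds meet at 3, so that is the treewidth.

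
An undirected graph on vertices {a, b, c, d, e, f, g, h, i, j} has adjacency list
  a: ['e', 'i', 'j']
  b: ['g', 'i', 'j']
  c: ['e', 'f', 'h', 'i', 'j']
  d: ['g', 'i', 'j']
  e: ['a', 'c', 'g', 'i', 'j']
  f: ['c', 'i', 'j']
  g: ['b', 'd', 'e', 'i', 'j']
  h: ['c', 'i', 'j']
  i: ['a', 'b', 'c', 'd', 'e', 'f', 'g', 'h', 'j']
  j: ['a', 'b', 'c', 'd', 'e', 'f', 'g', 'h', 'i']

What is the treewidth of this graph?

A width-3 tree decomposition is:
Bags: B1 = {e, g, i, j}  B2 = {a, e, i, j}  B3 = {c, e, i, j}  B4 = {c, h, i, j}  B5 = {c, f, i, j}  B6 = {d, g, i, j}  B7 = {b, g, i, j}
Tree: B1–B2, B1–B3, B3–B4, B4–B5, B1–B6, B6–B7
Each bag holds 4 vertices, so the decomposition has width 3, which upper-bounds the treewidth. Conversely, {c, f, i, j} is a clique of size 4, and the vertices of any clique must share a bag in every tree decomposition; so some bag has ≥ 4 vertices and tw(G) ≥ 3. Hence tw(G) = 3 exactly.

3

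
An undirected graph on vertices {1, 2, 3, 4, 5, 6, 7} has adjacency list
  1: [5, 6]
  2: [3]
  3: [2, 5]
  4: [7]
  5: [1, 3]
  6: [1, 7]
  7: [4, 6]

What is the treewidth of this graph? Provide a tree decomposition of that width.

Every bag has size at most 2, so the width is 2 − 1 = 1 and tw(G) ≤ 1. Any graph with an edge has treewidth ≥ 1, and G has the edge 2–3. Hence tw(G) = 1 exactly.

Treewidth 1.
One such decomposition:
Bags: B1 = {2, 3}  B2 = {3, 5}  B3 = {1, 5}  B4 = {1, 6}  B5 = {6, 7}  B6 = {4, 7}
Tree: B1–B2, B2–B3, B3–B4, B4–B5, B5–B6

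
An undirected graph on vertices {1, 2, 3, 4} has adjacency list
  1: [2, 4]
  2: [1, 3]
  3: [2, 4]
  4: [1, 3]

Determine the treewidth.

A width-2 tree decomposition is:
Bags: B1 = {1, 2, 3}  B2 = {1, 3, 4}
Tree: B1–B2
Each bag holds 3 vertices, so the decomposition has width 2, which upper-bounds the treewidth. For the lower bound, G contains the cycle 1–2–3–4–1, so G is not a forest; only forests have treewidth ≤ 1, hence tw(G) ≥ 2. Therefore the treewidth is 2.

2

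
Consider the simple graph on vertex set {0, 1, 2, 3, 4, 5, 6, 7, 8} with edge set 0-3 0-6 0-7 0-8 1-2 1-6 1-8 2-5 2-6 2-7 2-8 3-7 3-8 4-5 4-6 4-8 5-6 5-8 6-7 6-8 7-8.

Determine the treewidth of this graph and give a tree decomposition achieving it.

Treewidth 3.
One optimal decomposition is:
Bags: B1 = {0, 6, 7, 8}  B2 = {2, 6, 7, 8}  B3 = {2, 5, 6, 8}  B4 = {4, 5, 6, 8}  B5 = {0, 3, 7, 8}  B6 = {1, 2, 6, 8}
Tree: B1–B2, B2–B3, B3–B4, B1–B5, B2–B6

Every bag has size at most 4, so the width is 4 − 1 = 3 and tw(G) ≤ 3. Conversely, {0, 3, 7, 8} is a clique of size 4, and the vertices of any clique must share a bag in every tree decomposition; so some bag has ≥ 4 vertices and tw(G) ≥ 3. Therefore the treewidth is 3.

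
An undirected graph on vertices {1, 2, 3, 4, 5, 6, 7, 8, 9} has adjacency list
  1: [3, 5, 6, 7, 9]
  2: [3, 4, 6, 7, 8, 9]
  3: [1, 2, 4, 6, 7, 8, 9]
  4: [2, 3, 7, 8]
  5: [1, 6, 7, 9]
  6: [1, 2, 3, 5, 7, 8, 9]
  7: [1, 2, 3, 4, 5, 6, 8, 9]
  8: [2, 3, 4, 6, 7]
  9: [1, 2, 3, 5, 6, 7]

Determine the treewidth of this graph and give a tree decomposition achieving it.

Each bag holds 5 vertices, so the decomposition has width 4, which upper-bounds the treewidth. On the other hand G contains the 5-clique {1, 3, 6, 7, 9}. A clique must lie in a single bag of any decomposition, so no decomposition can have width below 4. Combining the bounds, tw(G) = 4.

Treewidth 4.
Bags: B1 = {1, 3, 6, 7, 9}  B2 = {2, 3, 6, 7, 9}  B3 = {2, 3, 6, 7, 8}  B4 = {2, 3, 4, 7, 8}  B5 = {1, 5, 6, 7, 9}
Tree: B1–B2, B2–B3, B3–B4, B1–B5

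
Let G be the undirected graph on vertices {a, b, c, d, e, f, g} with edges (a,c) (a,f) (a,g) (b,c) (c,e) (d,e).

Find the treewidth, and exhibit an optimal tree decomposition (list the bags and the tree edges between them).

The largest bag has 2 vertices, giving width 1; this decomposition certifies tw(G) ≤ 1. G has an edge, so its treewidth is at least 1. Hence tw(G) = 1 exactly.

Treewidth 1.
One optimal decomposition is:
Bags: B1 = {a, c}  B2 = {c, e}  B3 = {a, f}  B4 = {b, c}  B5 = {a, g}  B6 = {d, e}
Tree: B1–B2, B1–B3, B2–B4, B1–B5, B2–B6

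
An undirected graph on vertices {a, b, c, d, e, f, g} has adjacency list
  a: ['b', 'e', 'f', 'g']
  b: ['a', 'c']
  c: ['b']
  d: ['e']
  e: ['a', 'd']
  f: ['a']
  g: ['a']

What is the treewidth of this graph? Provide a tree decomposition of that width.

Each bag holds 2 vertices, so the decomposition has width 1, which upper-bounds the treewidth. Any graph with an edge has treewidth ≥ 1, and G has the edge a–f. Combining the bounds, tw(G) = 1.

Treewidth 1.
One such decomposition:
Bags: B1 = {a, f}  B2 = {a, e}  B3 = {a, b}  B4 = {a, g}  B5 = {d, e}  B6 = {b, c}
Tree: B1–B2, B1–B3, B3–B4, B2–B5, B3–B6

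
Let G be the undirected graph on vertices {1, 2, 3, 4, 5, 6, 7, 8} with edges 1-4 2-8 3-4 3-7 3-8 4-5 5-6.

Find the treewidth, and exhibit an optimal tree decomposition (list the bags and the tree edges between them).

Treewidth 1.
One such decomposition:
Bags: B1 = {4, 5}  B2 = {1, 4}  B3 = {3, 4}  B4 = {3, 8}  B5 = {5, 6}  B6 = {3, 7}  B7 = {2, 8}
Tree: B1–B2, B2–B3, B3–B4, B1–B5, B3–B6, B4–B7

Each bag holds 2 vertices, so the decomposition has width 1, which upper-bounds the treewidth. Any graph with an edge has treewidth ≥ 1, and G has the edge 5–4. Therefore the treewidth is 1.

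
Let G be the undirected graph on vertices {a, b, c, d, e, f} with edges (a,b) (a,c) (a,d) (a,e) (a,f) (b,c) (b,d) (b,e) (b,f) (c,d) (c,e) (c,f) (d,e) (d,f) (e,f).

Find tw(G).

5

A width-5 tree decomposition is:
Bags: B1 = {a, b, c, d, e, f}
Tree: (single bag)
With just one bag of size 6, the width is 6 − 1 = 5, so tw(G) ≤ 5. Conversely, {a, b, c, d, e, f} is a clique of size 6, and the vertices of any clique must share a bag in every tree decomposition; so some bag has ≥ 6 vertices and tw(G) ≥ 5. Combining the bounds, tw(G) = 5.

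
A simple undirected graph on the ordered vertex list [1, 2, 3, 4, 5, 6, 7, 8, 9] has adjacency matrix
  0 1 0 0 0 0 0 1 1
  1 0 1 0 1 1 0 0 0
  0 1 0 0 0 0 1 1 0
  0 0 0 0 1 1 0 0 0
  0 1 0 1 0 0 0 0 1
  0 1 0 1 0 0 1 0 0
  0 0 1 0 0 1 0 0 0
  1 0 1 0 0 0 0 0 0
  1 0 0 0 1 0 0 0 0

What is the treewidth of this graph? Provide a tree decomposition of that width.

Treewidth 3.
One optimal decomposition is:
Bags: B1 = {1, 3, 8, 9}  B2 = {1, 2, 3, 9}  B3 = {2, 3, 5, 9}  B4 = {2, 3, 5, 7}  B5 = {2, 5, 6, 7}  B6 = {4, 5, 6, 7}
Tree: B1–B2, B2–B3, B3–B4, B4–B5, B5–B6

The largest bag has 4 vertices, giving width 3; this decomposition certifies tw(G) ≤ 3. For the lower bound: the 4 vertex sets {1,8,9}, {3}, {2}, {4,5,6,7} are disjoint, each induces a connected subgraph, and every pair is joined by at least one edge of G. Contracting each set to a single vertex therefore yields K_{4} as a minor, and since treewidth is minor-monotone, tw(G) ≥ tw(K_{4}) = 3. The upper and lower bounds meet at 3, so that is the treewidth.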